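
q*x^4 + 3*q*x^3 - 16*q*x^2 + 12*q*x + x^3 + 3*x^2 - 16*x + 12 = (x - 2)*(x - 1)*(x + 6)*(q*x + 1)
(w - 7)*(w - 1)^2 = w^3 - 9*w^2 + 15*w - 7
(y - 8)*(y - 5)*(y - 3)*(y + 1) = y^4 - 15*y^3 + 63*y^2 - 41*y - 120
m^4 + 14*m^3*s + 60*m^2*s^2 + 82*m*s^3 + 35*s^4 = (m + s)^2*(m + 5*s)*(m + 7*s)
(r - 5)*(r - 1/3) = r^2 - 16*r/3 + 5/3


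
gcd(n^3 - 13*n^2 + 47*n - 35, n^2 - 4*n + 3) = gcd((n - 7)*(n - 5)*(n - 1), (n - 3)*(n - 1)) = n - 1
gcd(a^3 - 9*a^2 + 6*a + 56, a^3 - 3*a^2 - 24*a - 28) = a^2 - 5*a - 14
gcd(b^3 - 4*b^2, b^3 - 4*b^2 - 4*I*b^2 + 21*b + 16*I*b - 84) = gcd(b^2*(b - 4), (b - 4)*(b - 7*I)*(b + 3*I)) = b - 4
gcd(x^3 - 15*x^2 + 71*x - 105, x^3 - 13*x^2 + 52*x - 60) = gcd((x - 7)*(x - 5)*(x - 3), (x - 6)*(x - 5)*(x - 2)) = x - 5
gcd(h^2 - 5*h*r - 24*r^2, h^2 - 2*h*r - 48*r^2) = -h + 8*r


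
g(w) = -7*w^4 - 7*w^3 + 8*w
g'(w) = -28*w^3 - 21*w^2 + 8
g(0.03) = 0.24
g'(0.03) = 7.98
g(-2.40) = -154.68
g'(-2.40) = 274.11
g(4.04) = -2294.02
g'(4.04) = -2181.05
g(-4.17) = -1642.39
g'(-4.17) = 1673.16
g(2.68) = -474.41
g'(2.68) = -681.80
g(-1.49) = -23.27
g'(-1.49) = 54.00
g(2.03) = -161.19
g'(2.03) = -312.77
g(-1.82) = -49.16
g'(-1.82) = 107.24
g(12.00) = -157152.00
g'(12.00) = -51400.00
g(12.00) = -157152.00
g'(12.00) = -51400.00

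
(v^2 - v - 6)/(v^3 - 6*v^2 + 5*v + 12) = (v + 2)/(v^2 - 3*v - 4)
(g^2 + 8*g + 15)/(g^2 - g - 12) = (g + 5)/(g - 4)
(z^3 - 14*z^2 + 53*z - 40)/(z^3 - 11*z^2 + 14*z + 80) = (z - 1)/(z + 2)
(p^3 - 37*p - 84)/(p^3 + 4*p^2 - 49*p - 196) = (p + 3)/(p + 7)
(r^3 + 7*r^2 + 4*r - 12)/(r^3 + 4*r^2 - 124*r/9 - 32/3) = 9*(r^2 + r - 2)/(9*r^2 - 18*r - 16)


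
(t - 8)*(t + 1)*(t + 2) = t^3 - 5*t^2 - 22*t - 16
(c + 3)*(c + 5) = c^2 + 8*c + 15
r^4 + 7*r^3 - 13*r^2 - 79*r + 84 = (r - 3)*(r - 1)*(r + 4)*(r + 7)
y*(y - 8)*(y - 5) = y^3 - 13*y^2 + 40*y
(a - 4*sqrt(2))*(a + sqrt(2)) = a^2 - 3*sqrt(2)*a - 8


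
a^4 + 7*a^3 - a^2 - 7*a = a*(a - 1)*(a + 1)*(a + 7)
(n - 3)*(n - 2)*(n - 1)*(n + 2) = n^4 - 4*n^3 - n^2 + 16*n - 12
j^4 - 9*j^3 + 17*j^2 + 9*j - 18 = (j - 6)*(j - 3)*(j - 1)*(j + 1)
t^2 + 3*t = t*(t + 3)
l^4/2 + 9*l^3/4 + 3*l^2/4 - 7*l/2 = l*(l/2 + 1)*(l - 1)*(l + 7/2)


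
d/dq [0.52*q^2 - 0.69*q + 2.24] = 1.04*q - 0.69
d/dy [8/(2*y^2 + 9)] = -32*y/(2*y^2 + 9)^2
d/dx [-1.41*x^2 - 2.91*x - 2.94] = -2.82*x - 2.91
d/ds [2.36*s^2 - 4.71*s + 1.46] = 4.72*s - 4.71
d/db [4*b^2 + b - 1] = 8*b + 1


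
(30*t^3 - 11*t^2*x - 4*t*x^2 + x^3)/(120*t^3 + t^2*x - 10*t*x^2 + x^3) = (-2*t + x)/(-8*t + x)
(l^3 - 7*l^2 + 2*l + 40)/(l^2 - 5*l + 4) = (l^2 - 3*l - 10)/(l - 1)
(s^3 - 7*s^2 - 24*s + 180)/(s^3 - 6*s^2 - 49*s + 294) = (s^2 - s - 30)/(s^2 - 49)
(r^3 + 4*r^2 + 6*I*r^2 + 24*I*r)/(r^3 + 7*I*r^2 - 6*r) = (r + 4)/(r + I)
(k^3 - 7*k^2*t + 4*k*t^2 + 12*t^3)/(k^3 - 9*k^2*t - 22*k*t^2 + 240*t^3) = (-k^2 + k*t + 2*t^2)/(-k^2 + 3*k*t + 40*t^2)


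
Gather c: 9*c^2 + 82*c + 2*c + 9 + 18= 9*c^2 + 84*c + 27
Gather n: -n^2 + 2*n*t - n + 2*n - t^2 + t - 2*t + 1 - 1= -n^2 + n*(2*t + 1) - t^2 - t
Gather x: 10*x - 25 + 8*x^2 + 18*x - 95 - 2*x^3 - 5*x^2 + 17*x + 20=-2*x^3 + 3*x^2 + 45*x - 100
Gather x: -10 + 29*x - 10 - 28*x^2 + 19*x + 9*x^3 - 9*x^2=9*x^3 - 37*x^2 + 48*x - 20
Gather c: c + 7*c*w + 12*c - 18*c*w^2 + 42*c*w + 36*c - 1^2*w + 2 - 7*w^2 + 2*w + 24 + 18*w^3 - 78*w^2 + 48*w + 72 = c*(-18*w^2 + 49*w + 49) + 18*w^3 - 85*w^2 + 49*w + 98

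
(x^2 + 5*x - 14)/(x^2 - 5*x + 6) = (x + 7)/(x - 3)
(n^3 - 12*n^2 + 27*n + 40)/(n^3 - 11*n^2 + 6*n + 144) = (n^2 - 4*n - 5)/(n^2 - 3*n - 18)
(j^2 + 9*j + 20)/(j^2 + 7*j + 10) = (j + 4)/(j + 2)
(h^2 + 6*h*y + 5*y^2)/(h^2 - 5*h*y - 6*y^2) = (-h - 5*y)/(-h + 6*y)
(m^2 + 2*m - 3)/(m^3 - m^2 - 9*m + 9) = 1/(m - 3)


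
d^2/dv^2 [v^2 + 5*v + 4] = 2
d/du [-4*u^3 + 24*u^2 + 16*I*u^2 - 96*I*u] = -12*u^2 + u*(48 + 32*I) - 96*I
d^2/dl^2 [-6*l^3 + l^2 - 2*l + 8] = 2 - 36*l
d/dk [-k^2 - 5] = -2*k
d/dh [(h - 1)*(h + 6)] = 2*h + 5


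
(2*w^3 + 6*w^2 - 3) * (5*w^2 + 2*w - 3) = 10*w^5 + 34*w^4 + 6*w^3 - 33*w^2 - 6*w + 9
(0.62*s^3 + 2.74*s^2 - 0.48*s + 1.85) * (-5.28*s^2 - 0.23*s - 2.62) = -3.2736*s^5 - 14.6098*s^4 + 0.2798*s^3 - 16.8364*s^2 + 0.8321*s - 4.847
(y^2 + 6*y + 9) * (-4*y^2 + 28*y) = -4*y^4 + 4*y^3 + 132*y^2 + 252*y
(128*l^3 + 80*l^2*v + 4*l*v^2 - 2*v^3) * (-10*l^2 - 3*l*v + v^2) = -1280*l^5 - 1184*l^4*v - 152*l^3*v^2 + 88*l^2*v^3 + 10*l*v^4 - 2*v^5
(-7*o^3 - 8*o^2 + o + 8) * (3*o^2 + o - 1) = -21*o^5 - 31*o^4 + 2*o^3 + 33*o^2 + 7*o - 8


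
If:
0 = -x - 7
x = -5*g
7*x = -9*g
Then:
No Solution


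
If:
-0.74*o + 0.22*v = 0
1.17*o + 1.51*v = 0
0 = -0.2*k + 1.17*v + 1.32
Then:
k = 6.60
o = 0.00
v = 0.00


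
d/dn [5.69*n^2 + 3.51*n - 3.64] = 11.38*n + 3.51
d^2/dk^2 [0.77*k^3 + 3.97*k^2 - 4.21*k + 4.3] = 4.62*k + 7.94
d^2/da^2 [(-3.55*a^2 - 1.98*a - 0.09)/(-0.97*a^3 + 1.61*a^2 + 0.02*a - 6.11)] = (6.68039*a^6 + 11.177892*a^5 - 17.123604*a^4 - 286.692918*a^3 + 70.101096*a^2 + 113.681718*a + 267.312572)/(0.912673*a^9 - 4.544547*a^8 + 7.486557*a^7 + 13.26082*a^6 - 57.406284*a^5 + 46.800057*a^4 + 109.816855*a^3 - 180.306711*a^2 - 2.239926*a + 228.099131)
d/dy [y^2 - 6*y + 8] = 2*y - 6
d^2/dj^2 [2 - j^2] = -2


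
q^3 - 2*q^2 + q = q*(q - 1)^2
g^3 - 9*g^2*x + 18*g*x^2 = g*(g - 6*x)*(g - 3*x)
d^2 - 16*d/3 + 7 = (d - 3)*(d - 7/3)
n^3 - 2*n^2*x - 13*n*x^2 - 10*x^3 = (n - 5*x)*(n + x)*(n + 2*x)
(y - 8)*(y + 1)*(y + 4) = y^3 - 3*y^2 - 36*y - 32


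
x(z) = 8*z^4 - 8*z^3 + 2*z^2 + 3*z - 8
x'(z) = 32*z^3 - 24*z^2 + 4*z + 3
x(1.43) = 10.44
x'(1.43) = 53.22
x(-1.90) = 152.65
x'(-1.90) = -310.73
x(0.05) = -7.85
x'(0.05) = 3.14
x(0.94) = -3.81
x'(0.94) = 12.13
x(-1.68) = 94.27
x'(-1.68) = -223.19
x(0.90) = -4.26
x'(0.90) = 10.49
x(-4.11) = 2851.61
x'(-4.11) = -2640.50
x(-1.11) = 14.22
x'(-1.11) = -74.77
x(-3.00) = 865.00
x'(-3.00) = -1089.00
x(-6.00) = 12142.00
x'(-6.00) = -7797.00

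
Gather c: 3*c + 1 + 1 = 3*c + 2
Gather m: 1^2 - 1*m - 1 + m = 0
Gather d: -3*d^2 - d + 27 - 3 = -3*d^2 - d + 24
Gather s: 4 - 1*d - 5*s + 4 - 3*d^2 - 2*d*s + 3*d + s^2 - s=-3*d^2 + 2*d + s^2 + s*(-2*d - 6) + 8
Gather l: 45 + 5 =50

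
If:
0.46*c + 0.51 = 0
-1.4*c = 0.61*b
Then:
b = 2.54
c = -1.11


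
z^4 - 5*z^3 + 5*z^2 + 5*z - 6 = (z - 3)*(z - 2)*(z - 1)*(z + 1)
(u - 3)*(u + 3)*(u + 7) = u^3 + 7*u^2 - 9*u - 63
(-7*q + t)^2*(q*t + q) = 49*q^3*t + 49*q^3 - 14*q^2*t^2 - 14*q^2*t + q*t^3 + q*t^2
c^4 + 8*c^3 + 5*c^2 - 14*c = c*(c - 1)*(c + 2)*(c + 7)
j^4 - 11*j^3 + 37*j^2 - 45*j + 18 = (j - 6)*(j - 3)*(j - 1)^2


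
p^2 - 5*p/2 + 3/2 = (p - 3/2)*(p - 1)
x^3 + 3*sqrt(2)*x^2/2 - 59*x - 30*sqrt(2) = (x - 5*sqrt(2))*(x + sqrt(2)/2)*(x + 6*sqrt(2))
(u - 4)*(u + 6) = u^2 + 2*u - 24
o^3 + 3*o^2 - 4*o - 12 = (o - 2)*(o + 2)*(o + 3)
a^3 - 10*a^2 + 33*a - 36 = (a - 4)*(a - 3)^2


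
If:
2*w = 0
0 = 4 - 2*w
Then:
No Solution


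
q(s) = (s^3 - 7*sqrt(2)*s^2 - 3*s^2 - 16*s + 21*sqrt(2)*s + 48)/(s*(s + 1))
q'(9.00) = 0.61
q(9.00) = -1.61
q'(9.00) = 0.61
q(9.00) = -1.61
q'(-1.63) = 34.34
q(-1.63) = -12.59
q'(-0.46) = -155.88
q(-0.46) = -156.49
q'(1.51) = -16.81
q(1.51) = 11.27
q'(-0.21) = -1054.75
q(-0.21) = -268.51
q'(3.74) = -1.52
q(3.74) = -1.63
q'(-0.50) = -109.39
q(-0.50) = -151.20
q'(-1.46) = 74.90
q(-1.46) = -3.88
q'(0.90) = -52.61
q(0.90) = 29.60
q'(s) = (3*s^2 - 14*sqrt(2)*s - 6*s - 16 + 21*sqrt(2))/(s*(s + 1)) - (s^3 - 7*sqrt(2)*s^2 - 3*s^2 - 16*s + 21*sqrt(2)*s + 48)/(s*(s + 1)^2) - (s^3 - 7*sqrt(2)*s^2 - 3*s^2 - 16*s + 21*sqrt(2)*s + 48)/(s^2*(s + 1)) = (s^4 + 2*s^3 - 28*sqrt(2)*s^2 + 13*s^2 - 96*s - 48)/(s^2*(s^2 + 2*s + 1))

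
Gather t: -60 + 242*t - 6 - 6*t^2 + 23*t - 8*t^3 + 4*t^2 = -8*t^3 - 2*t^2 + 265*t - 66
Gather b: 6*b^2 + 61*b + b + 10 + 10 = 6*b^2 + 62*b + 20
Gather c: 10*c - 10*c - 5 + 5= 0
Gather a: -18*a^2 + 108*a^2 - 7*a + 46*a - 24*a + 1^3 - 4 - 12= 90*a^2 + 15*a - 15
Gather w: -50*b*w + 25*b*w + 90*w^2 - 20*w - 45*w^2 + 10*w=45*w^2 + w*(-25*b - 10)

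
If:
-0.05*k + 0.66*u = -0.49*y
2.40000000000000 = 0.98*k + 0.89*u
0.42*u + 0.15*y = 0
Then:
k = 2.62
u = -0.18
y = 0.51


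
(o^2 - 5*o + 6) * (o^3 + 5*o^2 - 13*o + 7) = o^5 - 32*o^3 + 102*o^2 - 113*o + 42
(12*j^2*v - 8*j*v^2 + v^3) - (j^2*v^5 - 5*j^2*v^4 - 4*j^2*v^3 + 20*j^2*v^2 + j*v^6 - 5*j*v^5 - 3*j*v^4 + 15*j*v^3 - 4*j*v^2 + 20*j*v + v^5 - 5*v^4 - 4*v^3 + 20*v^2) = -j^2*v^5 + 5*j^2*v^4 + 4*j^2*v^3 - 20*j^2*v^2 + 12*j^2*v - j*v^6 + 5*j*v^5 + 3*j*v^4 - 15*j*v^3 - 4*j*v^2 - 20*j*v - v^5 + 5*v^4 + 5*v^3 - 20*v^2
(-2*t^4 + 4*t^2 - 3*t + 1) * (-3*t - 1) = 6*t^5 + 2*t^4 - 12*t^3 + 5*t^2 - 1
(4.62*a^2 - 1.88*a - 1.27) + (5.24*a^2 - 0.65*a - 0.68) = 9.86*a^2 - 2.53*a - 1.95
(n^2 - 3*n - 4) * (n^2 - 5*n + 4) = n^4 - 8*n^3 + 15*n^2 + 8*n - 16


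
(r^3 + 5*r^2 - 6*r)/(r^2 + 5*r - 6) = r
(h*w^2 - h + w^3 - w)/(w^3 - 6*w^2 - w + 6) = (h + w)/(w - 6)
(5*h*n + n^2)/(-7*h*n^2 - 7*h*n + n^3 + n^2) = (-5*h - n)/(7*h*n + 7*h - n^2 - n)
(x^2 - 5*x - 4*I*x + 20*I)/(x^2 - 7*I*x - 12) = (x - 5)/(x - 3*I)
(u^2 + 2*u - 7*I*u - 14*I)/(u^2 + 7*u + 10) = (u - 7*I)/(u + 5)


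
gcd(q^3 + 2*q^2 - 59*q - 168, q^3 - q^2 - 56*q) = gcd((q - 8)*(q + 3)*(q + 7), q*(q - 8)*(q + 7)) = q^2 - q - 56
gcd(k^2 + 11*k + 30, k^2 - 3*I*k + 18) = 1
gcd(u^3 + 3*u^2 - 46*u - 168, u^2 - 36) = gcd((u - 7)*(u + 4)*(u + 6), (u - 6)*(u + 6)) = u + 6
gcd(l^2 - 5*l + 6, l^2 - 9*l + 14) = l - 2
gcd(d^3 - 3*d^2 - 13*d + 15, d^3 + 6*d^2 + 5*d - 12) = d^2 + 2*d - 3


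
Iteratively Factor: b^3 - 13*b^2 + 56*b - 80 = (b - 4)*(b^2 - 9*b + 20) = (b - 5)*(b - 4)*(b - 4)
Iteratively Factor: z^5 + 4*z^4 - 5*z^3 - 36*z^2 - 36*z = (z + 2)*(z^4 + 2*z^3 - 9*z^2 - 18*z) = z*(z + 2)*(z^3 + 2*z^2 - 9*z - 18) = z*(z + 2)*(z + 3)*(z^2 - z - 6) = z*(z + 2)^2*(z + 3)*(z - 3)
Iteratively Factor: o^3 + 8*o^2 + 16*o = (o + 4)*(o^2 + 4*o) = o*(o + 4)*(o + 4)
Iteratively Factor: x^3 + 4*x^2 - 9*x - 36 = (x - 3)*(x^2 + 7*x + 12) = (x - 3)*(x + 3)*(x + 4)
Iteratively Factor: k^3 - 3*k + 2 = (k - 1)*(k^2 + k - 2) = (k - 1)*(k + 2)*(k - 1)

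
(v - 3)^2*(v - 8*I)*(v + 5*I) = v^4 - 6*v^3 - 3*I*v^3 + 49*v^2 + 18*I*v^2 - 240*v - 27*I*v + 360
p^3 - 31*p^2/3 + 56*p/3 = p*(p - 8)*(p - 7/3)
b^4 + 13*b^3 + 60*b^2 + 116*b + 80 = (b + 2)^2*(b + 4)*(b + 5)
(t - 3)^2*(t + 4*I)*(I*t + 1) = I*t^4 - 3*t^3 - 6*I*t^3 + 18*t^2 + 13*I*t^2 - 27*t - 24*I*t + 36*I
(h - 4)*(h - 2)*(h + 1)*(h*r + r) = h^4*r - 4*h^3*r - 3*h^2*r + 10*h*r + 8*r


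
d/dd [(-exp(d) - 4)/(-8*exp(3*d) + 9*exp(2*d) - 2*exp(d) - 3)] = (-16*exp(3*d) - 87*exp(2*d) + 72*exp(d) - 5)*exp(d)/(64*exp(6*d) - 144*exp(5*d) + 113*exp(4*d) + 12*exp(3*d) - 50*exp(2*d) + 12*exp(d) + 9)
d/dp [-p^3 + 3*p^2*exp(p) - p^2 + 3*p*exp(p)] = 3*p^2*exp(p) - 3*p^2 + 9*p*exp(p) - 2*p + 3*exp(p)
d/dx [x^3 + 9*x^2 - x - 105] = 3*x^2 + 18*x - 1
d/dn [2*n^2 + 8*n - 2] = 4*n + 8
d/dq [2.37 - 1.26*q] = -1.26000000000000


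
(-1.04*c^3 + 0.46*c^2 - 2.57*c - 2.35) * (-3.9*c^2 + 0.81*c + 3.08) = 4.056*c^5 - 2.6364*c^4 + 7.1924*c^3 + 8.5001*c^2 - 9.8191*c - 7.238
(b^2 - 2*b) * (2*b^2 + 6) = 2*b^4 - 4*b^3 + 6*b^2 - 12*b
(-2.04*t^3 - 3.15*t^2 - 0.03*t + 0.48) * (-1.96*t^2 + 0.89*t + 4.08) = 3.9984*t^5 + 4.3584*t^4 - 11.0679*t^3 - 13.8195*t^2 + 0.3048*t + 1.9584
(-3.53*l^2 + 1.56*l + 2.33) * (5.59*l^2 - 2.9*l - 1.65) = -19.7327*l^4 + 18.9574*l^3 + 14.3252*l^2 - 9.331*l - 3.8445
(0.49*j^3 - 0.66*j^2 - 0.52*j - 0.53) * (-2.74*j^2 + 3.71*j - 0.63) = -1.3426*j^5 + 3.6263*j^4 - 1.3325*j^3 - 0.0611999999999999*j^2 - 1.6387*j + 0.3339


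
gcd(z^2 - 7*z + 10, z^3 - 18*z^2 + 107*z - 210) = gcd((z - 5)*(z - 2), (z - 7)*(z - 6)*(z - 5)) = z - 5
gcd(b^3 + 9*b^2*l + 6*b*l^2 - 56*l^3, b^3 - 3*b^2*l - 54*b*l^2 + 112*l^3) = b^2 + 5*b*l - 14*l^2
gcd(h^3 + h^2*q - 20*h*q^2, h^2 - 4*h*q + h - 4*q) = -h + 4*q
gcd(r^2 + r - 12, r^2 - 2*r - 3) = r - 3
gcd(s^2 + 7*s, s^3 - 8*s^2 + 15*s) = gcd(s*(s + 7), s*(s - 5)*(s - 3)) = s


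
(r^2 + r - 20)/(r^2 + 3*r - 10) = (r - 4)/(r - 2)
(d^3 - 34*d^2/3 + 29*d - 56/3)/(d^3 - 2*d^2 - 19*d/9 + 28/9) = 3*(d - 8)/(3*d + 4)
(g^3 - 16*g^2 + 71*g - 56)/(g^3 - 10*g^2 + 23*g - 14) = (g - 8)/(g - 2)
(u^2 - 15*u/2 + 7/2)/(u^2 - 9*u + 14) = (u - 1/2)/(u - 2)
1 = 1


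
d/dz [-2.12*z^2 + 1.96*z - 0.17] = 1.96 - 4.24*z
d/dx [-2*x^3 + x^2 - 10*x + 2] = -6*x^2 + 2*x - 10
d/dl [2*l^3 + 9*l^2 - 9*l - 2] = 6*l^2 + 18*l - 9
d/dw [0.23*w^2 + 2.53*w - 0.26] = 0.46*w + 2.53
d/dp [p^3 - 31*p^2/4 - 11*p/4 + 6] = 3*p^2 - 31*p/2 - 11/4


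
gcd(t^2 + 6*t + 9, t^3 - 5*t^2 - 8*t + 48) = t + 3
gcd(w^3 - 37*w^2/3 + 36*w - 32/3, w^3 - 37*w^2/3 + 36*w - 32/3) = w^3 - 37*w^2/3 + 36*w - 32/3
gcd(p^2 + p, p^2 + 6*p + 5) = p + 1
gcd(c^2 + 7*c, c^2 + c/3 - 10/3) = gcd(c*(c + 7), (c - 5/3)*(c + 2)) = 1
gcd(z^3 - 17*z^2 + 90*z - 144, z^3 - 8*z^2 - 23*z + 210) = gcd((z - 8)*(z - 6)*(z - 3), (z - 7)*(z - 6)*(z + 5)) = z - 6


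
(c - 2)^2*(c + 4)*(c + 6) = c^4 + 6*c^3 - 12*c^2 - 56*c + 96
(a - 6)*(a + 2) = a^2 - 4*a - 12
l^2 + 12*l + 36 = (l + 6)^2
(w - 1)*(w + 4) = w^2 + 3*w - 4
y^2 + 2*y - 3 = (y - 1)*(y + 3)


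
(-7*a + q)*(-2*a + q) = 14*a^2 - 9*a*q + q^2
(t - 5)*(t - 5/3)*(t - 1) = t^3 - 23*t^2/3 + 15*t - 25/3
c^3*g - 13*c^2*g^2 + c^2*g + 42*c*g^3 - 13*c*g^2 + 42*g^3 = (c - 7*g)*(c - 6*g)*(c*g + g)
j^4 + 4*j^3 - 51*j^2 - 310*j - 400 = (j - 8)*(j + 2)*(j + 5)^2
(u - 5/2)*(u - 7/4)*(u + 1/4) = u^3 - 4*u^2 + 53*u/16 + 35/32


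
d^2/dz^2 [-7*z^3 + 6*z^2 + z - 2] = 12 - 42*z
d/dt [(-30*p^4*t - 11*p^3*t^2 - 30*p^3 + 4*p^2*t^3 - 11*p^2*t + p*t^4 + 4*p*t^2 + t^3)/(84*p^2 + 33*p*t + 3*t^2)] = (-840*p^6 - 616*p^5*t + 245*p^4*t^2 + 22*p^4 + 200*p^3*t^3 + 284*p^3*t + 37*p^2*t^4 + 139*p^2*t^2 + 2*p*t^5 + 22*p*t^3 + t^4)/(3*(784*p^4 + 616*p^3*t + 177*p^2*t^2 + 22*p*t^3 + t^4))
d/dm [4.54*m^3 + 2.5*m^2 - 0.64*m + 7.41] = 13.62*m^2 + 5.0*m - 0.64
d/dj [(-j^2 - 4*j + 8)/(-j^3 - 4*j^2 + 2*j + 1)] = (-j^4 - 8*j^3 + 6*j^2 + 62*j - 20)/(j^6 + 8*j^5 + 12*j^4 - 18*j^3 - 4*j^2 + 4*j + 1)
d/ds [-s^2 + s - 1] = 1 - 2*s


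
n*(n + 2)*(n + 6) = n^3 + 8*n^2 + 12*n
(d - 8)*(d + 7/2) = d^2 - 9*d/2 - 28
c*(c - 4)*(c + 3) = c^3 - c^2 - 12*c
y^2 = y^2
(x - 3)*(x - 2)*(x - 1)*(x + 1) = x^4 - 5*x^3 + 5*x^2 + 5*x - 6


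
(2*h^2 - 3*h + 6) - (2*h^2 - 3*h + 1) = 5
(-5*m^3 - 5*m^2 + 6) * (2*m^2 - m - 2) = -10*m^5 - 5*m^4 + 15*m^3 + 22*m^2 - 6*m - 12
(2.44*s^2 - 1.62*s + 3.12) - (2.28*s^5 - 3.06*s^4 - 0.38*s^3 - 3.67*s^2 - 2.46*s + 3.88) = -2.28*s^5 + 3.06*s^4 + 0.38*s^3 + 6.11*s^2 + 0.84*s - 0.76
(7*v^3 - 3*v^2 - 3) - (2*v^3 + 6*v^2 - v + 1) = 5*v^3 - 9*v^2 + v - 4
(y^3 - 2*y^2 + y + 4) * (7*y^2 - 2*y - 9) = 7*y^5 - 16*y^4 + 2*y^3 + 44*y^2 - 17*y - 36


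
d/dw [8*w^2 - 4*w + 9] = 16*w - 4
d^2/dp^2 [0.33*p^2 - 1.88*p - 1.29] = 0.660000000000000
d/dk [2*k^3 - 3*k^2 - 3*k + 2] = 6*k^2 - 6*k - 3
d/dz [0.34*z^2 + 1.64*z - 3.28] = 0.68*z + 1.64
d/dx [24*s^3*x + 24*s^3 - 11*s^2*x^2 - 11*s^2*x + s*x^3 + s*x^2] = s*(24*s^2 - 22*s*x - 11*s + 3*x^2 + 2*x)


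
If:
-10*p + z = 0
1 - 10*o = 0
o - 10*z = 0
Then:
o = 1/10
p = 1/1000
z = 1/100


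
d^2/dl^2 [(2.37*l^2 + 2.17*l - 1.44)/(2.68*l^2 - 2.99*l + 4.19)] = (69.154184*l^3 - 221.73516*l^2 - 76.970136*l + 144.180476)/(19.248832*l^6 - 64.426128*l^5 + 162.161172*l^4 - 228.182747*l^3 + 253.528101*l^2 - 157.478217*l + 73.560059)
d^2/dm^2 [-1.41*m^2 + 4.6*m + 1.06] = -2.82000000000000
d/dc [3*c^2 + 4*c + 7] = 6*c + 4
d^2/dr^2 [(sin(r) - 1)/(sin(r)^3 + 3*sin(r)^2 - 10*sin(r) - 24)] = (-4*sin(r)^7 - 10*sin(r)^5 - 320*sin(r)^4 - 316*sin(r)^3 + 922*sin(r)^2 - 348*sin(r) - 824)/(sin(r)^3 + 3*sin(r)^2 - 10*sin(r) - 24)^3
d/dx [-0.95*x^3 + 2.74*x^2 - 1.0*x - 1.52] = -2.85*x^2 + 5.48*x - 1.0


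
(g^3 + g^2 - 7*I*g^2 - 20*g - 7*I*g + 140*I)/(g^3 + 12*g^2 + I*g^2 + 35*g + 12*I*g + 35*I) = (g^2 - g*(4 + 7*I) + 28*I)/(g^2 + g*(7 + I) + 7*I)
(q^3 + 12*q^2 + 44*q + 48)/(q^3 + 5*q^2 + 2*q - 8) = (q + 6)/(q - 1)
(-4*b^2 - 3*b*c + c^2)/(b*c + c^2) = (-4*b + c)/c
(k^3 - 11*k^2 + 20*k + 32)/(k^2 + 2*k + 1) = (k^2 - 12*k + 32)/(k + 1)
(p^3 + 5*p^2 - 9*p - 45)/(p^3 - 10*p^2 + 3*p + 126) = (p^2 + 2*p - 15)/(p^2 - 13*p + 42)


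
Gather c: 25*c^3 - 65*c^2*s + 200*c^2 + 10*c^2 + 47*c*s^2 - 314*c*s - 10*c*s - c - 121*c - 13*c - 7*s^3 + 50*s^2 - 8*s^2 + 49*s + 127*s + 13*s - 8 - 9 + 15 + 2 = 25*c^3 + c^2*(210 - 65*s) + c*(47*s^2 - 324*s - 135) - 7*s^3 + 42*s^2 + 189*s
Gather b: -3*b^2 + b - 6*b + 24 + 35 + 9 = -3*b^2 - 5*b + 68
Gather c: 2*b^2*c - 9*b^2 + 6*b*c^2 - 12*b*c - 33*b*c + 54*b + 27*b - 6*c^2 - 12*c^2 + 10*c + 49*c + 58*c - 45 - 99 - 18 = -9*b^2 + 81*b + c^2*(6*b - 18) + c*(2*b^2 - 45*b + 117) - 162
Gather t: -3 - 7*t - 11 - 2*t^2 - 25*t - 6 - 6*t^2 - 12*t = -8*t^2 - 44*t - 20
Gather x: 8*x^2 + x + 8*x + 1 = 8*x^2 + 9*x + 1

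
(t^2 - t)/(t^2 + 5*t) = (t - 1)/(t + 5)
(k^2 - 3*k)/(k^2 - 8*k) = (k - 3)/(k - 8)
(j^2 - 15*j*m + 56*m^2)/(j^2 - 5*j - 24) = (-j^2 + 15*j*m - 56*m^2)/(-j^2 + 5*j + 24)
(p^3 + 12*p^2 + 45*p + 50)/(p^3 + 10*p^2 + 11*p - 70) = (p^2 + 7*p + 10)/(p^2 + 5*p - 14)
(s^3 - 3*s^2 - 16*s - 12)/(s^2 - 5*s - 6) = s + 2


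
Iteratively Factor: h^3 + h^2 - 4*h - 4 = (h + 2)*(h^2 - h - 2) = (h + 1)*(h + 2)*(h - 2)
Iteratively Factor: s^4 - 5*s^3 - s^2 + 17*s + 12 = (s - 4)*(s^3 - s^2 - 5*s - 3) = (s - 4)*(s + 1)*(s^2 - 2*s - 3) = (s - 4)*(s + 1)^2*(s - 3)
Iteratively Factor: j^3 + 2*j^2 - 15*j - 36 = (j + 3)*(j^2 - j - 12) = (j + 3)^2*(j - 4)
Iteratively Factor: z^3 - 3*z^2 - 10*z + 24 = (z + 3)*(z^2 - 6*z + 8) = (z - 4)*(z + 3)*(z - 2)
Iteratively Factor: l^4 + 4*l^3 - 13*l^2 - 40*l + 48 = (l - 3)*(l^3 + 7*l^2 + 8*l - 16) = (l - 3)*(l - 1)*(l^2 + 8*l + 16) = (l - 3)*(l - 1)*(l + 4)*(l + 4)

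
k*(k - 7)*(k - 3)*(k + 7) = k^4 - 3*k^3 - 49*k^2 + 147*k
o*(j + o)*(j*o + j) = j^2*o^2 + j^2*o + j*o^3 + j*o^2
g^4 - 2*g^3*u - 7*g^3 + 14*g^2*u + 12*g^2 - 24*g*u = g*(g - 4)*(g - 3)*(g - 2*u)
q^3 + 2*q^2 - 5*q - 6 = (q - 2)*(q + 1)*(q + 3)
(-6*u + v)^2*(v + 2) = 36*u^2*v + 72*u^2 - 12*u*v^2 - 24*u*v + v^3 + 2*v^2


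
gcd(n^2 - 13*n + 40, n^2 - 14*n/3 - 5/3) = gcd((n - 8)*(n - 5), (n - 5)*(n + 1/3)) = n - 5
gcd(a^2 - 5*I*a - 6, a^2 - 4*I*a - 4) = a - 2*I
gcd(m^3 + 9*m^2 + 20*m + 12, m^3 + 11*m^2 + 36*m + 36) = m^2 + 8*m + 12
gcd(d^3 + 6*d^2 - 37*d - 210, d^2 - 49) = d + 7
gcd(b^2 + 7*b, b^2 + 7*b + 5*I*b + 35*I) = b + 7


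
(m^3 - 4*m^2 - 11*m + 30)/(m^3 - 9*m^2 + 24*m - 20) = (m + 3)/(m - 2)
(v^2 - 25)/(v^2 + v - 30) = (v + 5)/(v + 6)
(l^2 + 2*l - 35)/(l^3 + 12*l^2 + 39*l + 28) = (l - 5)/(l^2 + 5*l + 4)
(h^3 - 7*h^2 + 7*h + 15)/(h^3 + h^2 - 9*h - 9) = (h - 5)/(h + 3)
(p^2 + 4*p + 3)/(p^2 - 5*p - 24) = (p + 1)/(p - 8)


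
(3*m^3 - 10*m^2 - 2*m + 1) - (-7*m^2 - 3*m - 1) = 3*m^3 - 3*m^2 + m + 2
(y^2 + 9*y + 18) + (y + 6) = y^2 + 10*y + 24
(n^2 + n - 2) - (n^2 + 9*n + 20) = -8*n - 22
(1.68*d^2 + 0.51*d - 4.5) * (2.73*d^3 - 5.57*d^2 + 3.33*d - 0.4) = 4.5864*d^5 - 7.9653*d^4 - 9.5313*d^3 + 26.0913*d^2 - 15.189*d + 1.8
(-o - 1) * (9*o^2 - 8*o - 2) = -9*o^3 - o^2 + 10*o + 2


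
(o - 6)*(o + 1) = o^2 - 5*o - 6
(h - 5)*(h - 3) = h^2 - 8*h + 15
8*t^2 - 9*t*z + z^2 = (-8*t + z)*(-t + z)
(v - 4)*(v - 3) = v^2 - 7*v + 12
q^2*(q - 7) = q^3 - 7*q^2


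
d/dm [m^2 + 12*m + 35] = 2*m + 12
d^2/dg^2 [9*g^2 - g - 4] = 18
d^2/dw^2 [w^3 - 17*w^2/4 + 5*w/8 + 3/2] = 6*w - 17/2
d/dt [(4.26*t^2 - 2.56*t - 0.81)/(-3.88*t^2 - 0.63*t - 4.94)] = (-12.6166*t^2 - 48.3744*t + 12.1361)/(15.0544*t^4 + 4.8888*t^3 + 38.7313*t^2 + 6.2244*t + 24.4036)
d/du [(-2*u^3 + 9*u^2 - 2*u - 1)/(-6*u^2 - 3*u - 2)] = (12*u^4 + 12*u^3 - 27*u^2 - 48*u + 1)/(36*u^4 + 36*u^3 + 33*u^2 + 12*u + 4)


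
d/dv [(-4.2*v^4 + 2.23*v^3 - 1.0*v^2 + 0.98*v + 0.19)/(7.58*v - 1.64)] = (-95.508*v^4 + 61.3588*v^3 - 18.5516*v^2 + 3.28*v - 3.0474)/(57.4564*v^2 - 24.8624*v + 2.6896)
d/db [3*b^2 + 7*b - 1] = 6*b + 7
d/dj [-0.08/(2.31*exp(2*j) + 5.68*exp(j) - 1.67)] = (0.3696*exp(j) + 0.4544)*exp(j)/(2.31*exp(2*j) + 5.68*exp(j) - 1.67)^2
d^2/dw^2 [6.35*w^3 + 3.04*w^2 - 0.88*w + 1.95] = 38.1*w + 6.08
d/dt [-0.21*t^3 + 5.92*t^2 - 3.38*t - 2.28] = -0.63*t^2 + 11.84*t - 3.38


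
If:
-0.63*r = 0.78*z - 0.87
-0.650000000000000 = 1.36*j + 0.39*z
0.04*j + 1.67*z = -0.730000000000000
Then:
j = -0.36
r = 1.91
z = -0.43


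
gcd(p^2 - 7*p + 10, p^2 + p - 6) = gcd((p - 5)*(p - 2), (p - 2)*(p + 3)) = p - 2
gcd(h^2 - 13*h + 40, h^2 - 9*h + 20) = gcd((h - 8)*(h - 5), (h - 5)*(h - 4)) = h - 5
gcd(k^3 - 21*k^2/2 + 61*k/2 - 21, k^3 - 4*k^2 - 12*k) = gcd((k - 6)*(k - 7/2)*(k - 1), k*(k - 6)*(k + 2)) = k - 6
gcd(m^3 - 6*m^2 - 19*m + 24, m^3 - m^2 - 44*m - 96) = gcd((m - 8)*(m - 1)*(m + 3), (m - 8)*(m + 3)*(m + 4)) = m^2 - 5*m - 24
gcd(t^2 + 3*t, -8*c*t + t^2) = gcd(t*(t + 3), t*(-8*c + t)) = t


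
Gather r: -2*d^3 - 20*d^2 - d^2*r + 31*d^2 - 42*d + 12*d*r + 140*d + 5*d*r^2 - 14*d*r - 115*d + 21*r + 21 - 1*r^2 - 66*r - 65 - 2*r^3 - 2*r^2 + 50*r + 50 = -2*d^3 + 11*d^2 - 17*d - 2*r^3 + r^2*(5*d - 3) + r*(-d^2 - 2*d + 5) + 6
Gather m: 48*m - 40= 48*m - 40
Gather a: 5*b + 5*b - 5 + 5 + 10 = 10*b + 10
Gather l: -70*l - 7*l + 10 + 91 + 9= 110 - 77*l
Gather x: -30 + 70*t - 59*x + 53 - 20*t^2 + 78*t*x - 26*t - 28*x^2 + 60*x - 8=-20*t^2 + 44*t - 28*x^2 + x*(78*t + 1) + 15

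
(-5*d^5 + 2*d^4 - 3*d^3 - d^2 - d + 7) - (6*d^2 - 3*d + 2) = -5*d^5 + 2*d^4 - 3*d^3 - 7*d^2 + 2*d + 5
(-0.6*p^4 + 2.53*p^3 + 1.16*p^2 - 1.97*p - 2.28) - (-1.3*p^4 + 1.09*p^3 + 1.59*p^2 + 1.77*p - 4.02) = 0.7*p^4 + 1.44*p^3 - 0.43*p^2 - 3.74*p + 1.74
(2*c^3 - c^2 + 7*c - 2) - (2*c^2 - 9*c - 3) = 2*c^3 - 3*c^2 + 16*c + 1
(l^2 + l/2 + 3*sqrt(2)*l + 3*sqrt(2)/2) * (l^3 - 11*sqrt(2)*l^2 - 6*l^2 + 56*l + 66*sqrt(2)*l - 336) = l^5 - 8*sqrt(2)*l^4 - 11*l^4/2 - 13*l^3 + 44*sqrt(2)*l^3 + 55*l^2 + 192*sqrt(2)*l^2 - 924*sqrt(2)*l + 30*l - 504*sqrt(2)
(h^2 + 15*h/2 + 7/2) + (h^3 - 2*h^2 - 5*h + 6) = h^3 - h^2 + 5*h/2 + 19/2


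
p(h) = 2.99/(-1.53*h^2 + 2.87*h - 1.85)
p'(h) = 2.99*(3.06*h - 2.87)/(-1.53*h^2 + 2.87*h - 1.85)^2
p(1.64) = -2.38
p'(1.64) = 4.06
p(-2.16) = -0.20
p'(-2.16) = -0.12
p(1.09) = -5.54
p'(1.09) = 4.78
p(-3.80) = -0.09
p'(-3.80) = -0.04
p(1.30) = -4.24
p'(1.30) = 6.67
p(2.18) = -1.04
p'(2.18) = 1.38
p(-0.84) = -0.56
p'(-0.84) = -0.57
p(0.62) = -4.54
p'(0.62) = -6.70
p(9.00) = -0.03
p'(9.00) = 0.01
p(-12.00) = -0.01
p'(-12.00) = -0.00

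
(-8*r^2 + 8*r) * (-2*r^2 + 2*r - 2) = 16*r^4 - 32*r^3 + 32*r^2 - 16*r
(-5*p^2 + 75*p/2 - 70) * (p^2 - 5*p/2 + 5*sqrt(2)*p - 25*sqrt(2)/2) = -5*p^4 - 25*sqrt(2)*p^3 + 50*p^3 - 655*p^2/4 + 250*sqrt(2)*p^2 - 3275*sqrt(2)*p/4 + 175*p + 875*sqrt(2)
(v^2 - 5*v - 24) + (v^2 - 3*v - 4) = 2*v^2 - 8*v - 28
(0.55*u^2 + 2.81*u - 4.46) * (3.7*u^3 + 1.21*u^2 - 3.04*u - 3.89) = 2.035*u^5 + 11.0625*u^4 - 14.7739*u^3 - 16.0785*u^2 + 2.6275*u + 17.3494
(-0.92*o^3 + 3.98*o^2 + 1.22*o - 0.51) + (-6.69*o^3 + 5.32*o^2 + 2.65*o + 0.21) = -7.61*o^3 + 9.3*o^2 + 3.87*o - 0.3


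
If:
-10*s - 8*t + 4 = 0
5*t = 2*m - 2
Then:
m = 5*t/2 + 1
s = 2/5 - 4*t/5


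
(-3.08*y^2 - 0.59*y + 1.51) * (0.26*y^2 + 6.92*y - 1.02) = -0.8008*y^4 - 21.467*y^3 - 0.5486*y^2 + 11.051*y - 1.5402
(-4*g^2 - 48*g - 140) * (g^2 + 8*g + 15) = -4*g^4 - 80*g^3 - 584*g^2 - 1840*g - 2100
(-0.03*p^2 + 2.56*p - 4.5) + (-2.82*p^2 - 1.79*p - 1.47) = -2.85*p^2 + 0.77*p - 5.97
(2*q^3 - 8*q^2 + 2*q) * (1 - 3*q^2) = -6*q^5 + 24*q^4 - 4*q^3 - 8*q^2 + 2*q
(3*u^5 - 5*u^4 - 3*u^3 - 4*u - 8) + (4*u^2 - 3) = 3*u^5 - 5*u^4 - 3*u^3 + 4*u^2 - 4*u - 11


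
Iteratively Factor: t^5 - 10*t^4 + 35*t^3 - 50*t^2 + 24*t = (t - 1)*(t^4 - 9*t^3 + 26*t^2 - 24*t) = (t - 3)*(t - 1)*(t^3 - 6*t^2 + 8*t) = (t - 4)*(t - 3)*(t - 1)*(t^2 - 2*t) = (t - 4)*(t - 3)*(t - 2)*(t - 1)*(t)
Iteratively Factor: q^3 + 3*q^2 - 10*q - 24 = (q + 2)*(q^2 + q - 12) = (q - 3)*(q + 2)*(q + 4)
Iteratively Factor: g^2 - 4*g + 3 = (g - 3)*(g - 1)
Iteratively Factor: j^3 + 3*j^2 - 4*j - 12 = (j + 2)*(j^2 + j - 6) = (j + 2)*(j + 3)*(j - 2)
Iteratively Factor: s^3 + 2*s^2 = (s + 2)*(s^2) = s*(s + 2)*(s)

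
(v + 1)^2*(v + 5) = v^3 + 7*v^2 + 11*v + 5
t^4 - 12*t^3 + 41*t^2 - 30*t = t*(t - 6)*(t - 5)*(t - 1)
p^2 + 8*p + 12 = (p + 2)*(p + 6)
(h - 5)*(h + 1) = h^2 - 4*h - 5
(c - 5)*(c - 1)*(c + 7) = c^3 + c^2 - 37*c + 35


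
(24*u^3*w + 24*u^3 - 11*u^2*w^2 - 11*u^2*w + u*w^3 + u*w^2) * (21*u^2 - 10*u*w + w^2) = 504*u^5*w + 504*u^5 - 471*u^4*w^2 - 471*u^4*w + 155*u^3*w^3 + 155*u^3*w^2 - 21*u^2*w^4 - 21*u^2*w^3 + u*w^5 + u*w^4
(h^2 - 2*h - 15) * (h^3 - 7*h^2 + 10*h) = h^5 - 9*h^4 + 9*h^3 + 85*h^2 - 150*h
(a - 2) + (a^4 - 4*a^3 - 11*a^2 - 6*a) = a^4 - 4*a^3 - 11*a^2 - 5*a - 2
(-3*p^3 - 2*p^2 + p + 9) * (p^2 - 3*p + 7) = -3*p^5 + 7*p^4 - 14*p^3 - 8*p^2 - 20*p + 63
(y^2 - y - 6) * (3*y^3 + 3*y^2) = 3*y^5 - 21*y^3 - 18*y^2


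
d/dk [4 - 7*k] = -7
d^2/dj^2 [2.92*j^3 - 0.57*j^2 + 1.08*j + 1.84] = 17.52*j - 1.14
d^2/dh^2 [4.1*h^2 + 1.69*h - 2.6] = 8.20000000000000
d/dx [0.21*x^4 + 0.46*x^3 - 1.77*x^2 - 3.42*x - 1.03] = 0.84*x^3 + 1.38*x^2 - 3.54*x - 3.42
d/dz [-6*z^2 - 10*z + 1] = -12*z - 10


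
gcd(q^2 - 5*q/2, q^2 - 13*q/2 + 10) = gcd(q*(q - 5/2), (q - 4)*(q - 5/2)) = q - 5/2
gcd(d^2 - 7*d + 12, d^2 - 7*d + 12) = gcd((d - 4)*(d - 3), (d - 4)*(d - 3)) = d^2 - 7*d + 12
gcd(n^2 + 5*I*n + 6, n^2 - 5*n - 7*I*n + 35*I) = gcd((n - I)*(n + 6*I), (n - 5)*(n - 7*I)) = 1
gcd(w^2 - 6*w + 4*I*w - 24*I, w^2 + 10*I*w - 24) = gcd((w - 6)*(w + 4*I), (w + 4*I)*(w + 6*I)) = w + 4*I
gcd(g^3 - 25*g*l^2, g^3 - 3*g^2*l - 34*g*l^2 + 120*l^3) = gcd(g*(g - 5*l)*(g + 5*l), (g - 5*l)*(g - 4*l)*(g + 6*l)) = g - 5*l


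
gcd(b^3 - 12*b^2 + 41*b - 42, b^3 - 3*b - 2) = b - 2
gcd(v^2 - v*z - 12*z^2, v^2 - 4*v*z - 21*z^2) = v + 3*z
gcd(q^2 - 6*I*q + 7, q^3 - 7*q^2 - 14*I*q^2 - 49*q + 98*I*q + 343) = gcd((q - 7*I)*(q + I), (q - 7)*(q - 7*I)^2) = q - 7*I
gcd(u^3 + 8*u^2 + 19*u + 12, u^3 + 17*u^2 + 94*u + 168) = u + 4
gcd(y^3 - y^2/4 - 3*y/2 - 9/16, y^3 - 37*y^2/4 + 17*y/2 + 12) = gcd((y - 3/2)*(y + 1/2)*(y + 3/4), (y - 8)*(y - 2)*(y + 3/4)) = y + 3/4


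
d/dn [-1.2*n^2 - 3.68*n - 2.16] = -2.4*n - 3.68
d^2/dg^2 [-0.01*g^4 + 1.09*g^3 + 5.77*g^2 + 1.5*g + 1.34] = -0.12*g^2 + 6.54*g + 11.54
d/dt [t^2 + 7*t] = 2*t + 7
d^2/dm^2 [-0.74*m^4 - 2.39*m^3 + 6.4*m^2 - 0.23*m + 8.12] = -8.88*m^2 - 14.34*m + 12.8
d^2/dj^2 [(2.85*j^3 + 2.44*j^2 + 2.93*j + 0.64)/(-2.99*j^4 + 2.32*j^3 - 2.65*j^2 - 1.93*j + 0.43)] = (-50.9585700000001*j^9 - 130.883064*j^8 - 77.2873140000002*j^7 + 418.371802*j^6 - 96.2739059999999*j^5 - 29.8095420000001*j^4 - 63.2403820000001*j^3 + 12.938034*j^2 - 39.003096*j - 11.991958)/(26.730899*j^12 - 62.223096*j^11 + 119.353923*j^10 - 71.019109*j^9 + 13.921032*j^8 + 91.93857*j^7 - 46.557788*j^6 + 15.708405*j^5 + 33.764691*j^4 - 7.293257*j^3 - 3.335166*j^2 + 1.070571*j - 0.079507)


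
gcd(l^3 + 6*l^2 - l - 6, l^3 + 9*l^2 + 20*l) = 1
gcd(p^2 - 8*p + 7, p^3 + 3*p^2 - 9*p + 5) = p - 1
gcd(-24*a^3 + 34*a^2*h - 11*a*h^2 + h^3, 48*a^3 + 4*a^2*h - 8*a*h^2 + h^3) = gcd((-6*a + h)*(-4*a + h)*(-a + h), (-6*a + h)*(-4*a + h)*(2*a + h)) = 24*a^2 - 10*a*h + h^2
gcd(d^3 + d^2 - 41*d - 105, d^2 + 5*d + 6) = d + 3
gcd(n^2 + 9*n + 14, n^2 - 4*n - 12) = n + 2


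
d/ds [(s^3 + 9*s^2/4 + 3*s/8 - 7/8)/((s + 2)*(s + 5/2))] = (16*s^4 + 144*s^3 + 396*s^2 + 388*s + 93)/(4*(4*s^4 + 36*s^3 + 121*s^2 + 180*s + 100))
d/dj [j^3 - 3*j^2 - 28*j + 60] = 3*j^2 - 6*j - 28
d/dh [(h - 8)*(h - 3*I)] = 2*h - 8 - 3*I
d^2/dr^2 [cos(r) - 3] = -cos(r)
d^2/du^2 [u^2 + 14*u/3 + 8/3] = 2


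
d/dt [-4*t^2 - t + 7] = -8*t - 1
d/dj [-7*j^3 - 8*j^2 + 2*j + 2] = -21*j^2 - 16*j + 2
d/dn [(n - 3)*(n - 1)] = 2*n - 4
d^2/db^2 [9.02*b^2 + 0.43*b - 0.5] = 18.0400000000000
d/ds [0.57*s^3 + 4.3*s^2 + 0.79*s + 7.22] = 1.71*s^2 + 8.6*s + 0.79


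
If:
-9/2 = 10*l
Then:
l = -9/20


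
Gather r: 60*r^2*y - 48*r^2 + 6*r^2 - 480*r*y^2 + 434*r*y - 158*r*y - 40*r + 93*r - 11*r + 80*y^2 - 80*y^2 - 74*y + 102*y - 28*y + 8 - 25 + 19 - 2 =r^2*(60*y - 42) + r*(-480*y^2 + 276*y + 42)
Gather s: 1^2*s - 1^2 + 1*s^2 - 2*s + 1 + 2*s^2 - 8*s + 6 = 3*s^2 - 9*s + 6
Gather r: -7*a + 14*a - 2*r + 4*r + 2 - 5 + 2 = 7*a + 2*r - 1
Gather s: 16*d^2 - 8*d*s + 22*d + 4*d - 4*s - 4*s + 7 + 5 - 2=16*d^2 + 26*d + s*(-8*d - 8) + 10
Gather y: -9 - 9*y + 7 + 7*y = -2*y - 2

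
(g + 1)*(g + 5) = g^2 + 6*g + 5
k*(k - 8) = k^2 - 8*k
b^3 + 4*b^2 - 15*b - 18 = (b - 3)*(b + 1)*(b + 6)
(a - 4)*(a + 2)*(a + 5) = a^3 + 3*a^2 - 18*a - 40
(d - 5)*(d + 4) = d^2 - d - 20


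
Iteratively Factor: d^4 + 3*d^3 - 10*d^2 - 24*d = (d + 4)*(d^3 - d^2 - 6*d) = (d - 3)*(d + 4)*(d^2 + 2*d) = (d - 3)*(d + 2)*(d + 4)*(d)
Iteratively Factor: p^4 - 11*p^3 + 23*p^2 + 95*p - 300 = (p + 3)*(p^3 - 14*p^2 + 65*p - 100) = (p - 5)*(p + 3)*(p^2 - 9*p + 20) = (p - 5)^2*(p + 3)*(p - 4)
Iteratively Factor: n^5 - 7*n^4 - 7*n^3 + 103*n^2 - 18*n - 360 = (n - 3)*(n^4 - 4*n^3 - 19*n^2 + 46*n + 120) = (n - 5)*(n - 3)*(n^3 + n^2 - 14*n - 24) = (n - 5)*(n - 3)*(n + 3)*(n^2 - 2*n - 8) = (n - 5)*(n - 4)*(n - 3)*(n + 3)*(n + 2)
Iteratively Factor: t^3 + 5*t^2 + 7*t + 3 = (t + 1)*(t^2 + 4*t + 3) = (t + 1)*(t + 3)*(t + 1)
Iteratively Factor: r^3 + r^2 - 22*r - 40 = (r - 5)*(r^2 + 6*r + 8) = (r - 5)*(r + 4)*(r + 2)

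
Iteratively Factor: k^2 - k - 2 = (k - 2)*(k + 1)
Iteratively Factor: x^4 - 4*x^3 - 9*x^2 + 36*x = (x + 3)*(x^3 - 7*x^2 + 12*x) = (x - 3)*(x + 3)*(x^2 - 4*x) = x*(x - 3)*(x + 3)*(x - 4)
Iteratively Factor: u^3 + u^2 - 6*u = (u + 3)*(u^2 - 2*u) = (u - 2)*(u + 3)*(u)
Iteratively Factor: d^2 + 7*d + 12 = (d + 4)*(d + 3)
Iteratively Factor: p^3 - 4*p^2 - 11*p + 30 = (p - 5)*(p^2 + p - 6) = (p - 5)*(p + 3)*(p - 2)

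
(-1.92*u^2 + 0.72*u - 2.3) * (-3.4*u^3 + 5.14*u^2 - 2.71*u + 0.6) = 6.528*u^5 - 12.3168*u^4 + 16.724*u^3 - 14.9252*u^2 + 6.665*u - 1.38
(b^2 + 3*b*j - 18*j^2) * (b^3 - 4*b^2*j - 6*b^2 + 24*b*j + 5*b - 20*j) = b^5 - b^4*j - 6*b^4 - 30*b^3*j^2 + 6*b^3*j + 5*b^3 + 72*b^2*j^3 + 180*b^2*j^2 - 5*b^2*j - 432*b*j^3 - 150*b*j^2 + 360*j^3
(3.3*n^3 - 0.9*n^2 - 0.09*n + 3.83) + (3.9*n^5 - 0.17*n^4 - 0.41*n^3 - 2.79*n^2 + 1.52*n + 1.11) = 3.9*n^5 - 0.17*n^4 + 2.89*n^3 - 3.69*n^2 + 1.43*n + 4.94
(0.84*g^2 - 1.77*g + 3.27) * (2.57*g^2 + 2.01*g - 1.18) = 2.1588*g^4 - 2.8605*g^3 + 3.855*g^2 + 8.6613*g - 3.8586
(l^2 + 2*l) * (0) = 0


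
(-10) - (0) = -10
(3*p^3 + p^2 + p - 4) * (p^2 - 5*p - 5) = 3*p^5 - 14*p^4 - 19*p^3 - 14*p^2 + 15*p + 20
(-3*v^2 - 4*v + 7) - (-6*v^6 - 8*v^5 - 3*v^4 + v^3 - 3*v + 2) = 6*v^6 + 8*v^5 + 3*v^4 - v^3 - 3*v^2 - v + 5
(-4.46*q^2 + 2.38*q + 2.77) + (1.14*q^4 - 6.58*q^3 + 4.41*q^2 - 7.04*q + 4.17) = 1.14*q^4 - 6.58*q^3 - 0.0499999999999998*q^2 - 4.66*q + 6.94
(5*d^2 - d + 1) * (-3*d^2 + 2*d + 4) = -15*d^4 + 13*d^3 + 15*d^2 - 2*d + 4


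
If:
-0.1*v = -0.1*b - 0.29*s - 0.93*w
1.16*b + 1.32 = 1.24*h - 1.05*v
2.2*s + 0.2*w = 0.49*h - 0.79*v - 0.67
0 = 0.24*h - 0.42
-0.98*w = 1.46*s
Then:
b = 0.61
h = 1.75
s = 0.04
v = 0.13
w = -0.07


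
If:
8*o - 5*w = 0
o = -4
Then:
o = -4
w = -32/5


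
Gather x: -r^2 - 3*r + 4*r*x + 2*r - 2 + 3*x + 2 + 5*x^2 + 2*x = -r^2 - r + 5*x^2 + x*(4*r + 5)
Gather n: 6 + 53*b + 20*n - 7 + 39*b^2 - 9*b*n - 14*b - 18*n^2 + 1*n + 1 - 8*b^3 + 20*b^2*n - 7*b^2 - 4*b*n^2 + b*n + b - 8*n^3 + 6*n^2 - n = -8*b^3 + 32*b^2 + 40*b - 8*n^3 + n^2*(-4*b - 12) + n*(20*b^2 - 8*b + 20)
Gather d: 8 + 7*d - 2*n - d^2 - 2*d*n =-d^2 + d*(7 - 2*n) - 2*n + 8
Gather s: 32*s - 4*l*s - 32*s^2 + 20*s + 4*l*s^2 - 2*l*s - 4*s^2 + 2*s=s^2*(4*l - 36) + s*(54 - 6*l)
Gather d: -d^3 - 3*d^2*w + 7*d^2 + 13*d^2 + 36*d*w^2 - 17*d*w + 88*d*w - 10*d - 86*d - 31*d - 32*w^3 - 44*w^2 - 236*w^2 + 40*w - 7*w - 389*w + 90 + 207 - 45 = -d^3 + d^2*(20 - 3*w) + d*(36*w^2 + 71*w - 127) - 32*w^3 - 280*w^2 - 356*w + 252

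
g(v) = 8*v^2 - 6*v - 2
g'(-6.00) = -102.00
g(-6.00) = 322.00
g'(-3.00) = -54.00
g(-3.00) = 88.00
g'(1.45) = 17.20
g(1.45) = 6.12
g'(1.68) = 20.88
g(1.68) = 10.50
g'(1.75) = 22.00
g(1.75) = 12.00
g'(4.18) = 60.88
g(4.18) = 112.70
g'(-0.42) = -12.72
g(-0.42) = 1.93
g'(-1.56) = -30.96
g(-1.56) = 26.83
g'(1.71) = 21.36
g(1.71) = 11.13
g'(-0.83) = -19.28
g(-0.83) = 8.49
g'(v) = 16*v - 6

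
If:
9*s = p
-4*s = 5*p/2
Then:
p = 0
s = 0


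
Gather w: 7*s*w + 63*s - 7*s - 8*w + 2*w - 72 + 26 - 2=56*s + w*(7*s - 6) - 48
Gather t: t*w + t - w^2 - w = t*(w + 1) - w^2 - w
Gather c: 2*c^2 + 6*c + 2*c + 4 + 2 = 2*c^2 + 8*c + 6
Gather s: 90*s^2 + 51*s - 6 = 90*s^2 + 51*s - 6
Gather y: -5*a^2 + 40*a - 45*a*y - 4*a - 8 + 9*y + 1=-5*a^2 + 36*a + y*(9 - 45*a) - 7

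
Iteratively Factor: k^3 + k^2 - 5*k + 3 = (k - 1)*(k^2 + 2*k - 3) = (k - 1)*(k + 3)*(k - 1)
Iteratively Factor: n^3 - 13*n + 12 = (n - 1)*(n^2 + n - 12) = (n - 3)*(n - 1)*(n + 4)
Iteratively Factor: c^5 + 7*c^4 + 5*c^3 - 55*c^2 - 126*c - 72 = (c + 1)*(c^4 + 6*c^3 - c^2 - 54*c - 72) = (c - 3)*(c + 1)*(c^3 + 9*c^2 + 26*c + 24) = (c - 3)*(c + 1)*(c + 2)*(c^2 + 7*c + 12) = (c - 3)*(c + 1)*(c + 2)*(c + 3)*(c + 4)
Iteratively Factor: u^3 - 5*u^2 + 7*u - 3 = (u - 3)*(u^2 - 2*u + 1) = (u - 3)*(u - 1)*(u - 1)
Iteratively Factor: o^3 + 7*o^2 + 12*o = (o + 4)*(o^2 + 3*o) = (o + 3)*(o + 4)*(o)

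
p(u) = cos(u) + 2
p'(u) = -sin(u)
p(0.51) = 2.87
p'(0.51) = -0.49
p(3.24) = 1.00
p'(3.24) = 0.10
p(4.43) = 1.72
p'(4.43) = 0.96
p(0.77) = 2.72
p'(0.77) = -0.70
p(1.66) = 1.91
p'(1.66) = -1.00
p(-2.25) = 1.37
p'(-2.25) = 0.78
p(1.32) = 2.25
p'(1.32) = -0.97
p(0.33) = 2.95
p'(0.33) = -0.32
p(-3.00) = 1.01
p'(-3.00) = 0.14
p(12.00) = 2.84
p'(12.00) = 0.54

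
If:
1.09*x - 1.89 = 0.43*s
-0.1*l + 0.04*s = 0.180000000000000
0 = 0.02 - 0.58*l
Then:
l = 0.03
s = 4.59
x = 3.54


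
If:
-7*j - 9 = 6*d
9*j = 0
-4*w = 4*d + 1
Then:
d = -3/2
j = 0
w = 5/4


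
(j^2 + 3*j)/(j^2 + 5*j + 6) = j/(j + 2)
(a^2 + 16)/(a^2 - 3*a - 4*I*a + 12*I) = (a + 4*I)/(a - 3)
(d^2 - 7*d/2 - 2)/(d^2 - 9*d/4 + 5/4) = 2*(2*d^2 - 7*d - 4)/(4*d^2 - 9*d + 5)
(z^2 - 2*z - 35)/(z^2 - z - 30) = (z - 7)/(z - 6)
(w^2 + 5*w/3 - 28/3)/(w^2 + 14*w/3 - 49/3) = (w + 4)/(w + 7)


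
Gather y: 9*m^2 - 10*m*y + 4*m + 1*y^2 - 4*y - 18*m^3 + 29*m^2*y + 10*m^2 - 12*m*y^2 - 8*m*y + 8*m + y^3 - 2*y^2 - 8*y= -18*m^3 + 19*m^2 + 12*m + y^3 + y^2*(-12*m - 1) + y*(29*m^2 - 18*m - 12)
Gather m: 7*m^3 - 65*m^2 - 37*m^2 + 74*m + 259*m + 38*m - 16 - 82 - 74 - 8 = 7*m^3 - 102*m^2 + 371*m - 180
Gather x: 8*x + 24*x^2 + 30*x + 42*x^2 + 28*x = 66*x^2 + 66*x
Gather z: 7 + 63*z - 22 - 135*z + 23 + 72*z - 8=0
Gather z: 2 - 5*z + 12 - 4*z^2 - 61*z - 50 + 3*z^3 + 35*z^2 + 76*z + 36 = 3*z^3 + 31*z^2 + 10*z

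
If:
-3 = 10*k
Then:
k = -3/10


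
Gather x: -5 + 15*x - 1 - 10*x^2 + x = -10*x^2 + 16*x - 6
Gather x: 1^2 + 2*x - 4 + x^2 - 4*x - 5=x^2 - 2*x - 8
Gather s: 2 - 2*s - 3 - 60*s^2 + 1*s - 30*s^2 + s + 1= -90*s^2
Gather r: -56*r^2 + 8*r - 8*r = -56*r^2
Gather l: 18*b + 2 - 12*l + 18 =18*b - 12*l + 20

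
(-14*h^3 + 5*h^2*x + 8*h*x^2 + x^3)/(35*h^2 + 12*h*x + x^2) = (-2*h^2 + h*x + x^2)/(5*h + x)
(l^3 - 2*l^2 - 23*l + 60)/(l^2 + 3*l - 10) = (l^2 - 7*l + 12)/(l - 2)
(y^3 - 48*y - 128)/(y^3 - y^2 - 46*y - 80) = (y^2 + 8*y + 16)/(y^2 + 7*y + 10)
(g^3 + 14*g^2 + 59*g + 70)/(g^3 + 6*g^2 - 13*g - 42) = (g + 5)/(g - 3)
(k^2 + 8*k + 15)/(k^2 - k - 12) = (k + 5)/(k - 4)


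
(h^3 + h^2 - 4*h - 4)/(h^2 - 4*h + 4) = (h^2 + 3*h + 2)/(h - 2)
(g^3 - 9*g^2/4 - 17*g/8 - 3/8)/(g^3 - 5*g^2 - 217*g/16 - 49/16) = 2*(2*g^2 - 5*g - 3)/(4*g^2 - 21*g - 49)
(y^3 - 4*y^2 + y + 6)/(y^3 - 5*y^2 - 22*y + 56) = (y^2 - 2*y - 3)/(y^2 - 3*y - 28)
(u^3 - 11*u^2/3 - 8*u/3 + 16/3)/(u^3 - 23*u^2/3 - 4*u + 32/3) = (u - 4)/(u - 8)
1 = 1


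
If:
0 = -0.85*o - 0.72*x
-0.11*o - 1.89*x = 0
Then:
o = 0.00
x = 0.00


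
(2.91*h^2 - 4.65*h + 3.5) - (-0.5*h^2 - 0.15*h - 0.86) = 3.41*h^2 - 4.5*h + 4.36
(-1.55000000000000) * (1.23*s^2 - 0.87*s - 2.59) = -1.9065*s^2 + 1.3485*s + 4.0145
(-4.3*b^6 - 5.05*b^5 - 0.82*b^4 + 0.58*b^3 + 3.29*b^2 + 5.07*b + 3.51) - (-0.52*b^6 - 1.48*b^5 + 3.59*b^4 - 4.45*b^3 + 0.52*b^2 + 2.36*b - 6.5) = -3.78*b^6 - 3.57*b^5 - 4.41*b^4 + 5.03*b^3 + 2.77*b^2 + 2.71*b + 10.01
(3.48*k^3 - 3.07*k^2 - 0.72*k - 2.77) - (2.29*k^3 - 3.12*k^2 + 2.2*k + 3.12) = 1.19*k^3 + 0.0500000000000003*k^2 - 2.92*k - 5.89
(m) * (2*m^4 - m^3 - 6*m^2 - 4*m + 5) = 2*m^5 - m^4 - 6*m^3 - 4*m^2 + 5*m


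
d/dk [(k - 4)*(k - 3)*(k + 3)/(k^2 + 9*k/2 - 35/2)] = 2*(2*k^4 + 18*k^3 - 123*k^2 + 136*k - 9)/(4*k^4 + 36*k^3 - 59*k^2 - 630*k + 1225)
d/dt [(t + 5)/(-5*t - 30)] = -1/(5*(t + 6)^2)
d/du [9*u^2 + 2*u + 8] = 18*u + 2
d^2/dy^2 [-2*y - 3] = 0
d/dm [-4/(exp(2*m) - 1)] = 2/sinh(m)^2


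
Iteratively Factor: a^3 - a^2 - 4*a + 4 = (a + 2)*(a^2 - 3*a + 2) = (a - 1)*(a + 2)*(a - 2)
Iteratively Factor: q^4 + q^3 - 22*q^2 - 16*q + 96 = (q - 2)*(q^3 + 3*q^2 - 16*q - 48) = (q - 4)*(q - 2)*(q^2 + 7*q + 12) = (q - 4)*(q - 2)*(q + 3)*(q + 4)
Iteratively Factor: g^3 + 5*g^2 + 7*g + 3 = (g + 1)*(g^2 + 4*g + 3) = (g + 1)*(g + 3)*(g + 1)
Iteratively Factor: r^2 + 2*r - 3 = (r - 1)*(r + 3)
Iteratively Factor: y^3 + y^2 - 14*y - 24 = (y - 4)*(y^2 + 5*y + 6) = (y - 4)*(y + 3)*(y + 2)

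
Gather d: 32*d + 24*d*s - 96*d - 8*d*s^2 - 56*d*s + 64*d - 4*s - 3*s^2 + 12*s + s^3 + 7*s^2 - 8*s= d*(-8*s^2 - 32*s) + s^3 + 4*s^2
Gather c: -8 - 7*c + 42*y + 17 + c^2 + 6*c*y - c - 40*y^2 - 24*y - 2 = c^2 + c*(6*y - 8) - 40*y^2 + 18*y + 7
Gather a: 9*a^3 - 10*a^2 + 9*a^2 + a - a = 9*a^3 - a^2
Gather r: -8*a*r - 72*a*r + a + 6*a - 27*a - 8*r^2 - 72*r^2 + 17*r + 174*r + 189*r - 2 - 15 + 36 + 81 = -20*a - 80*r^2 + r*(380 - 80*a) + 100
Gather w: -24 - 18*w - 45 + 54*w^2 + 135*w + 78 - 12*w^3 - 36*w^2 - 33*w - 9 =-12*w^3 + 18*w^2 + 84*w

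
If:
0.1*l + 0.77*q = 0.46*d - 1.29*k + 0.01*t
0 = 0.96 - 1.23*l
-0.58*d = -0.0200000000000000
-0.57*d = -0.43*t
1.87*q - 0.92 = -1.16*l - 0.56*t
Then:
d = 0.03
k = -0.04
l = 0.78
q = -0.01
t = 0.05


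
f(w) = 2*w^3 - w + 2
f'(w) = 6*w^2 - 1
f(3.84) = 111.41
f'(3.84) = 87.47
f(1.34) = 5.47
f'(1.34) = 9.77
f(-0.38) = 2.27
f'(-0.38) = -0.13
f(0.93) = 2.68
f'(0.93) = 4.19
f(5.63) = 353.28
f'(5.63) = 189.18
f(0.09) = 1.91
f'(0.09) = -0.95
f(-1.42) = -2.31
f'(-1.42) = 11.10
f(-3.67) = -93.19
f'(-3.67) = 79.81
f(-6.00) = -424.00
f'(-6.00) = 215.00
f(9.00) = 1451.00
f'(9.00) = 485.00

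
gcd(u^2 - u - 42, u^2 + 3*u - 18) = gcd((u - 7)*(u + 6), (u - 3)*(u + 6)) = u + 6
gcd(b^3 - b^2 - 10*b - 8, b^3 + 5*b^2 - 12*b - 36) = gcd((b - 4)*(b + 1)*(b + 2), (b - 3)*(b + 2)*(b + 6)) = b + 2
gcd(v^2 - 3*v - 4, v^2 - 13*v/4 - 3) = v - 4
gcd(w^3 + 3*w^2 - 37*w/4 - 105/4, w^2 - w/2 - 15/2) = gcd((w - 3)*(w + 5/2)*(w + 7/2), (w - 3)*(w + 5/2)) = w^2 - w/2 - 15/2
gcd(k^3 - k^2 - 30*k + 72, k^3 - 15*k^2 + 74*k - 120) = k - 4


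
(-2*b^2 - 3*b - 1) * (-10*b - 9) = 20*b^3 + 48*b^2 + 37*b + 9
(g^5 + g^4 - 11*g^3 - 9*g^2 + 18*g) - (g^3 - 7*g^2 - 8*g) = g^5 + g^4 - 12*g^3 - 2*g^2 + 26*g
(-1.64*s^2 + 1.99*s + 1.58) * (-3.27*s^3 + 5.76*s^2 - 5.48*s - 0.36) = 5.3628*s^5 - 15.9537*s^4 + 15.283*s^3 - 1.214*s^2 - 9.3748*s - 0.5688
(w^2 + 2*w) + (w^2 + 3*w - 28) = 2*w^2 + 5*w - 28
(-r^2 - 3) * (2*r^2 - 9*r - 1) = -2*r^4 + 9*r^3 - 5*r^2 + 27*r + 3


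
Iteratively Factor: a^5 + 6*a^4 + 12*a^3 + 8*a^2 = (a + 2)*(a^4 + 4*a^3 + 4*a^2) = a*(a + 2)*(a^3 + 4*a^2 + 4*a) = a*(a + 2)^2*(a^2 + 2*a) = a^2*(a + 2)^2*(a + 2)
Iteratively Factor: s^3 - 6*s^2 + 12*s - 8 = (s - 2)*(s^2 - 4*s + 4) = (s - 2)^2*(s - 2)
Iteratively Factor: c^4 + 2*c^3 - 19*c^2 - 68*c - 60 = (c + 3)*(c^3 - c^2 - 16*c - 20) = (c - 5)*(c + 3)*(c^2 + 4*c + 4) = (c - 5)*(c + 2)*(c + 3)*(c + 2)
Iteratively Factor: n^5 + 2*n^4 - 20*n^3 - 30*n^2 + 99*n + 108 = (n + 4)*(n^4 - 2*n^3 - 12*n^2 + 18*n + 27) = (n + 1)*(n + 4)*(n^3 - 3*n^2 - 9*n + 27) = (n + 1)*(n + 3)*(n + 4)*(n^2 - 6*n + 9) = (n - 3)*(n + 1)*(n + 3)*(n + 4)*(n - 3)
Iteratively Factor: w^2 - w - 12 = (w + 3)*(w - 4)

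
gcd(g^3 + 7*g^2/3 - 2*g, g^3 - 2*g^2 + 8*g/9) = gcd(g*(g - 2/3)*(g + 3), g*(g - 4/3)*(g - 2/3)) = g^2 - 2*g/3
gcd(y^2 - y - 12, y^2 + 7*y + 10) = 1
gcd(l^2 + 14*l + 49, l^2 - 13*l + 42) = 1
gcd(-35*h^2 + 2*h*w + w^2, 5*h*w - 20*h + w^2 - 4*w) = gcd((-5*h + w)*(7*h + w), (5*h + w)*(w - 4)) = 1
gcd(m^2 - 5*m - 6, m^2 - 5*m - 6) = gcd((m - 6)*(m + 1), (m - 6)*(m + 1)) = m^2 - 5*m - 6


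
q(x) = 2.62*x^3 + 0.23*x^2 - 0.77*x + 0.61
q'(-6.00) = 279.43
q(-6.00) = -552.41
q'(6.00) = 284.95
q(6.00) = 570.19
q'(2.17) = 37.24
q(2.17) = 26.79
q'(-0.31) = -0.16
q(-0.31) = 0.79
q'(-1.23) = 10.56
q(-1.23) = -2.97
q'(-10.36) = 838.08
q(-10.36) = -2880.00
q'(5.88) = 273.69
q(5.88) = 536.67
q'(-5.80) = 260.97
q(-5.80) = -498.38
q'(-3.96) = 120.67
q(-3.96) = -155.43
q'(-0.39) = 0.25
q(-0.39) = 0.79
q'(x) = 7.86*x^2 + 0.46*x - 0.77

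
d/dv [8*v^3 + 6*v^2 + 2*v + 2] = 24*v^2 + 12*v + 2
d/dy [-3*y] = -3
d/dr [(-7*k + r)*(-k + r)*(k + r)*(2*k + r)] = 5*k^3 - 30*k^2*r - 15*k*r^2 + 4*r^3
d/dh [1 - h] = -1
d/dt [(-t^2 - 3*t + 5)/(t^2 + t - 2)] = (2*t^2 - 6*t + 1)/(t^4 + 2*t^3 - 3*t^2 - 4*t + 4)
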